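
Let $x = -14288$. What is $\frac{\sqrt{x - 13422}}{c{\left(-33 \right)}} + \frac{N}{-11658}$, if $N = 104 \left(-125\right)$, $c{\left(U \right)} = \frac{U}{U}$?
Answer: $\frac{6500}{5829} + i \sqrt{27710} \approx 1.1151 + 166.46 i$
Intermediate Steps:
$c{\left(U \right)} = 1$
$N = -13000$
$\frac{\sqrt{x - 13422}}{c{\left(-33 \right)}} + \frac{N}{-11658} = \frac{\sqrt{-14288 - 13422}}{1} - \frac{13000}{-11658} = \sqrt{-27710} \cdot 1 - - \frac{6500}{5829} = i \sqrt{27710} \cdot 1 + \frac{6500}{5829} = i \sqrt{27710} + \frac{6500}{5829} = \frac{6500}{5829} + i \sqrt{27710}$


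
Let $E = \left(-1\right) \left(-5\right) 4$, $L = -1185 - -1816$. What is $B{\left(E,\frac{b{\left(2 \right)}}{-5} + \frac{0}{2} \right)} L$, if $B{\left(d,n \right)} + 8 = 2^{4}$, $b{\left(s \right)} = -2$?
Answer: $5048$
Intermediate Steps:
$L = 631$ ($L = -1185 + 1816 = 631$)
$E = 20$ ($E = 5 \cdot 4 = 20$)
$B{\left(d,n \right)} = 8$ ($B{\left(d,n \right)} = -8 + 2^{4} = -8 + 16 = 8$)
$B{\left(E,\frac{b{\left(2 \right)}}{-5} + \frac{0}{2} \right)} L = 8 \cdot 631 = 5048$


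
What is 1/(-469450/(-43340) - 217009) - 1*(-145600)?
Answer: 136932440877266/940470061 ≈ 1.4560e+5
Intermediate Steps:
1/(-469450/(-43340) - 217009) - 1*(-145600) = 1/(-469450*(-1/43340) - 217009) + 145600 = 1/(46945/4334 - 217009) + 145600 = 1/(-940470061/4334) + 145600 = -4334/940470061 + 145600 = 136932440877266/940470061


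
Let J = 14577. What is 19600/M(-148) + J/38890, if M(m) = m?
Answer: -190021651/1438930 ≈ -132.06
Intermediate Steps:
19600/M(-148) + J/38890 = 19600/(-148) + 14577/38890 = 19600*(-1/148) + 14577*(1/38890) = -4900/37 + 14577/38890 = -190021651/1438930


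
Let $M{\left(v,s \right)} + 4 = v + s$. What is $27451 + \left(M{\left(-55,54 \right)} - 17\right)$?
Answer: $27429$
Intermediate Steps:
$M{\left(v,s \right)} = -4 + s + v$ ($M{\left(v,s \right)} = -4 + \left(v + s\right) = -4 + \left(s + v\right) = -4 + s + v$)
$27451 + \left(M{\left(-55,54 \right)} - 17\right) = 27451 - 22 = 27429$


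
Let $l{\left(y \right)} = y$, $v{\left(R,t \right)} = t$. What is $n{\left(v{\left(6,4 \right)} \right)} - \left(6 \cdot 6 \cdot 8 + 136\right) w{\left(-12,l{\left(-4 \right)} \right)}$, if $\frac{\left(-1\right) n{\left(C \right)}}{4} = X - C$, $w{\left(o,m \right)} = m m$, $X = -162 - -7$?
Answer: $-6148$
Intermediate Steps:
$X = -155$ ($X = -162 + 7 = -155$)
$w{\left(o,m \right)} = m^{2}$
$n{\left(C \right)} = 620 + 4 C$ ($n{\left(C \right)} = - 4 \left(-155 - C\right) = 620 + 4 C$)
$n{\left(v{\left(6,4 \right)} \right)} - \left(6 \cdot 6 \cdot 8 + 136\right) w{\left(-12,l{\left(-4 \right)} \right)} = \left(620 + 4 \cdot 4\right) - \left(6 \cdot 6 \cdot 8 + 136\right) \left(-4\right)^{2} = \left(620 + 16\right) - \left(36 \cdot 8 + 136\right) 16 = 636 - \left(288 + 136\right) 16 = 636 - 424 \cdot 16 = 636 - 6784 = -6148$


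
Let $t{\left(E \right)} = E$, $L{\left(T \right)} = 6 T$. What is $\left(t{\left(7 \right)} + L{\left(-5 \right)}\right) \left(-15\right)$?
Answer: $345$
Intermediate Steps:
$\left(t{\left(7 \right)} + L{\left(-5 \right)}\right) \left(-15\right) = \left(7 + 6 \left(-5\right)\right) \left(-15\right) = \left(7 - 30\right) \left(-15\right) = \left(-23\right) \left(-15\right) = 345$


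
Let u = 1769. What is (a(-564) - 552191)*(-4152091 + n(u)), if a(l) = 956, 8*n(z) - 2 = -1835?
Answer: 18311233472835/8 ≈ 2.2889e+12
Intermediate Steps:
n(z) = -1833/8 (n(z) = ¼ + (⅛)*(-1835) = ¼ - 1835/8 = -1833/8)
(a(-564) - 552191)*(-4152091 + n(u)) = (956 - 552191)*(-4152091 - 1833/8) = -551235*(-33218561/8) = 18311233472835/8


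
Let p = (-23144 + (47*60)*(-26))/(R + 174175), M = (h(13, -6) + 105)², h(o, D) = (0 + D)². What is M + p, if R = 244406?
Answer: 8321712397/418581 ≈ 19881.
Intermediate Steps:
h(o, D) = D²
M = 19881 (M = ((-6)² + 105)² = (36 + 105)² = 141² = 19881)
p = -96464/418581 (p = (-23144 + (47*60)*(-26))/(244406 + 174175) = (-23144 + 2820*(-26))/418581 = (-23144 - 73320)*(1/418581) = -96464*1/418581 = -96464/418581 ≈ -0.23045)
M + p = 19881 - 96464/418581 = 8321712397/418581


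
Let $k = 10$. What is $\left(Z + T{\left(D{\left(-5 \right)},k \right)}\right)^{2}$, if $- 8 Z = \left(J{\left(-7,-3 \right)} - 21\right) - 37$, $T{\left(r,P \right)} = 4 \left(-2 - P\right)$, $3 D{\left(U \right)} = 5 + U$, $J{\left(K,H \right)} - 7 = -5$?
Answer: $1681$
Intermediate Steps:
$J{\left(K,H \right)} = 2$ ($J{\left(K,H \right)} = 7 - 5 = 2$)
$D{\left(U \right)} = \frac{5}{3} + \frac{U}{3}$ ($D{\left(U \right)} = \frac{5 + U}{3} = \frac{5}{3} + \frac{U}{3}$)
$T{\left(r,P \right)} = -8 - 4 P$
$Z = 7$ ($Z = - \frac{\left(2 - 21\right) - 37}{8} = - \frac{-19 - 37}{8} = \left(- \frac{1}{8}\right) \left(-56\right) = 7$)
$\left(Z + T{\left(D{\left(-5 \right)},k \right)}\right)^{2} = \left(7 - 48\right)^{2} = \left(-41\right)^{2} = 1681$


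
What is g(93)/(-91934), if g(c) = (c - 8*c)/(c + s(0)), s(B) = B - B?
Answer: 7/91934 ≈ 7.6142e-5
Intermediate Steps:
s(B) = 0
g(c) = -7 (g(c) = (c - 8*c)/(c + 0) = (-7*c)/c = -7)
g(93)/(-91934) = -7/(-91934) = -7*(-1/91934) = 7/91934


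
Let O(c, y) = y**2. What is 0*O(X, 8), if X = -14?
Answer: 0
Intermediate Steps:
0*O(X, 8) = 0*8**2 = 0*64 = 0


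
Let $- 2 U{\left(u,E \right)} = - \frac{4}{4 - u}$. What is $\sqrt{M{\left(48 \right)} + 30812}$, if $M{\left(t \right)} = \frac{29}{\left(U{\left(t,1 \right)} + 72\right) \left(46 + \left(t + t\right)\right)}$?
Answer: $\frac{3 \sqrt{43246996079995}}{112393} \approx 175.53$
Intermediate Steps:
$U{\left(u,E \right)} = \frac{2}{4 - u}$ ($U{\left(u,E \right)} = - \frac{\left(-4\right) \frac{1}{4 - u}}{2} = \frac{2}{4 - u}$)
$M{\left(t \right)} = \frac{29}{\left(46 + 2 t\right) \left(72 - \frac{2}{-4 + t}\right)}$ ($M{\left(t \right)} = \frac{29}{\left(- \frac{2}{-4 + t} + 72\right) \left(46 + \left(t + t\right)\right)} = \frac{29}{\left(72 - \frac{2}{-4 + t}\right) \left(46 + 2 t\right)} = \frac{29}{\left(46 + 2 t\right) \left(72 - \frac{2}{-4 + t}\right)}$)
$\sqrt{M{\left(48 \right)} + 30812} = \sqrt{\frac{29 \left(-4 + 48\right)}{4 \left(-3335 + 36 \cdot 48^{2} + 683 \cdot 48\right)} + 30812} = \sqrt{\frac{29}{4} \frac{1}{-3335 + 36 \cdot 2304 + 32784} \cdot 44 + 30812} = \sqrt{\frac{29}{4} \frac{1}{-3335 + 82944 + 32784} \cdot 44 + 30812} = \sqrt{\frac{29}{4} \cdot \frac{1}{112393} \cdot 44 + 30812} = \sqrt{\frac{319}{112393} + 30812} = \sqrt{\frac{3463053435}{112393}} = \frac{3 \sqrt{43246996079995}}{112393}$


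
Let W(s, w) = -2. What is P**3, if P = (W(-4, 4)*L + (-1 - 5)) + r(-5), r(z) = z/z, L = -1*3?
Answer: 1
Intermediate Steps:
L = -3
r(z) = 1
P = 1 (P = (-2*(-3) + (-1 - 5)) + 1 = (6 - 6) + 1 = 0 + 1 = 1)
P**3 = 1**3 = 1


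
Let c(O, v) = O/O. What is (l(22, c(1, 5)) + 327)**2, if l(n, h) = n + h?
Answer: 122500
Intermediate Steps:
c(O, v) = 1
l(n, h) = h + n
(l(22, c(1, 5)) + 327)**2 = ((1 + 22) + 327)**2 = (23 + 327)**2 = 350**2 = 122500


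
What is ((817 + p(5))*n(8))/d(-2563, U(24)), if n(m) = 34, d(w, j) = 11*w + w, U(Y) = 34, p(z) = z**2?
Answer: -7157/7689 ≈ -0.93081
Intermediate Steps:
d(w, j) = 12*w
((817 + p(5))*n(8))/d(-2563, U(24)) = ((817 + 5**2)*34)/((12*(-2563))) = ((817 + 25)*34)/(-30756) = (842*34)*(-1/30756) = 28628*(-1/30756) = -7157/7689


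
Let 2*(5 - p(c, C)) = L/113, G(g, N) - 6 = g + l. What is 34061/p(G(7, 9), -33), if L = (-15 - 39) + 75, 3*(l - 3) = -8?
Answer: 7697786/1109 ≈ 6941.2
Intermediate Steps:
l = ⅓ (l = 3 + (⅓)*(-8) = 3 - 8/3 = ⅓ ≈ 0.33333)
L = 21 (L = -54 + 75 = 21)
G(g, N) = 19/3 + g (G(g, N) = 6 + (g + ⅓) = 6 + (⅓ + g) = 19/3 + g)
p(c, C) = 1109/226 (p(c, C) = 5 - 21/(2*113) = 5 - ½*21/113 = 5 - 21/226 = 1109/226)
34061/p(G(7, 9), -33) = 34061/(1109/226) = 34061*(226/1109) = 7697786/1109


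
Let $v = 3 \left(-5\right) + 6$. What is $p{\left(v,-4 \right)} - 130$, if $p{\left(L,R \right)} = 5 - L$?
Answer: $-116$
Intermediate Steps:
$v = -9$ ($v = -15 + 6 = -9$)
$p{\left(v,-4 \right)} - 130 = \left(5 - -9\right) - 130 = \left(5 + 9\right) - 130 = 14 - 130 = -116$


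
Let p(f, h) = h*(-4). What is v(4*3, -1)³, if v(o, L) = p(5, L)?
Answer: 64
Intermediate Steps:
p(f, h) = -4*h
v(o, L) = -4*L
v(4*3, -1)³ = (-4*(-1))³ = 4³ = 64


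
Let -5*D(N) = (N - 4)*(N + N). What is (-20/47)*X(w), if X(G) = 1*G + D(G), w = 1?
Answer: -44/47 ≈ -0.93617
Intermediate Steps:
D(N) = -2*N*(-4 + N)/5 (D(N) = -(N - 4)*(N + N)/5 = -(-4 + N)*2*N/5 = -2*N*(-4 + N)/5)
X(G) = G + 2*G*(4 - G)/5 (X(G) = 1*G + 2*G*(4 - G)/5 = G + 2*G*(4 - G)/5)
(-20/47)*X(w) = (-20/47)*((1/5)*1*(13 - 2*1)) = (-20*1/47)*((1/5)*1*(13 - 2)) = -4*11/47 = -20/47*11/5 = -44/47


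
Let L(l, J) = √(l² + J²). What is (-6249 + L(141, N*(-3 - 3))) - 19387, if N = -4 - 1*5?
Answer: -25636 + 3*√2533 ≈ -25485.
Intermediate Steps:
N = -9 (N = -4 - 5 = -9)
L(l, J) = √(J² + l²)
(-6249 + L(141, N*(-3 - 3))) - 19387 = (-6249 + √((-9*(-3 - 3))² + 141²)) - 19387 = (-6249 + √((-9*(-6))² + 19881)) - 19387 = (-6249 + √(54² + 19881)) - 19387 = (-6249 + √(2916 + 19881)) - 19387 = (-6249 + √22797) - 19387 = (-6249 + 3*√2533) - 19387 = -25636 + 3*√2533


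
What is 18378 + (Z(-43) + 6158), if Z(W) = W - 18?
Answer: 24475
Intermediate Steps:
Z(W) = -18 + W
18378 + (Z(-43) + 6158) = 18378 + ((-18 - 43) + 6158) = 18378 + (-61 + 6158) = 18378 + 6097 = 24475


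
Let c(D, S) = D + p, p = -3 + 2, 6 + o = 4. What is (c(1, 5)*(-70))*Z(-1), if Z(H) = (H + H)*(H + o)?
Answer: 0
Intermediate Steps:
o = -2 (o = -6 + 4 = -2)
p = -1
Z(H) = 2*H*(-2 + H) (Z(H) = (H + H)*(H - 2) = (2*H)*(-2 + H) = 2*H*(-2 + H))
c(D, S) = -1 + D (c(D, S) = D - 1 = -1 + D)
(c(1, 5)*(-70))*Z(-1) = ((-1 + 1)*(-70))*(2*(-1)*(-2 - 1)) = (0*(-70))*(2*(-1)*(-3)) = 0*6 = 0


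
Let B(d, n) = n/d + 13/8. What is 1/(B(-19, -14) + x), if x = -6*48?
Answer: -152/43417 ≈ -0.0035009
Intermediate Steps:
x = -288
B(d, n) = 13/8 + n/d (B(d, n) = n/d + 13*(⅛) = n/d + 13/8 = 13/8 + n/d)
1/(B(-19, -14) + x) = 1/((13/8 - 14/(-19)) - 288) = 1/((13/8 - 14*(-1/19)) - 288) = 1/((13/8 + 14/19) - 288) = 1/(359/152 - 288) = 1/(-43417/152) = -152/43417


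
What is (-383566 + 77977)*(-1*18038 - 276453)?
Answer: 89993210199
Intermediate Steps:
(-383566 + 77977)*(-1*18038 - 276453) = -305589*(-18038 - 276453) = -305589*(-294491) = 89993210199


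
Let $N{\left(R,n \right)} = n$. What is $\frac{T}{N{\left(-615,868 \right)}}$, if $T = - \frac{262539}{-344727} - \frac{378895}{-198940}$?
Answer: $\frac{4063218785}{1322831795152} \approx 0.0030716$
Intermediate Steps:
$T = \frac{4063218785}{1523999764}$ ($T = \left(-262539\right) \left(- \frac{1}{344727}\right) - - \frac{75779}{39788} = \frac{29171}{38303} + \frac{75779}{39788} = \frac{4063218785}{1523999764} \approx 2.6662$)
$\frac{T}{N{\left(-615,868 \right)}} = \frac{4063218785}{1523999764 \cdot 868} = \frac{4063218785}{1523999764} \cdot \frac{1}{868} = \frac{4063218785}{1322831795152}$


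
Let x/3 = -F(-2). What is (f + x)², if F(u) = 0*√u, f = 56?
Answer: 3136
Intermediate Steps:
F(u) = 0
x = 0 (x = 3*(-1*0) = 3*0 = 0)
(f + x)² = (56 + 0)² = 56² = 3136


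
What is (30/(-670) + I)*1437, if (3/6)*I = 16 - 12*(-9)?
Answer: 23872881/67 ≈ 3.5631e+5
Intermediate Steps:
I = 248 (I = 2*(16 - 12*(-9)) = 2*(16 + 108) = 2*124 = 248)
(30/(-670) + I)*1437 = (30/(-670) + 248)*1437 = (30*(-1/670) + 248)*1437 = (-3/67 + 248)*1437 = (16613/67)*1437 = 23872881/67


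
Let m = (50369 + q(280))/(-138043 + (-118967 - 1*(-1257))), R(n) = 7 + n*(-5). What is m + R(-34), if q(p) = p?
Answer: 15072544/85251 ≈ 176.80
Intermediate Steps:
R(n) = 7 - 5*n
m = -16883/85251 (m = (50369 + 280)/(-138043 + (-118967 - 1*(-1257))) = 50649/(-138043 + (-118967 + 1257)) = 50649/(-138043 - 117710) = 50649/(-255753) = 50649*(-1/255753) = -16883/85251 ≈ -0.19804)
m + R(-34) = -16883/85251 + (7 - 5*(-34)) = -16883/85251 + (7 + 170) = -16883/85251 + 177 = 15072544/85251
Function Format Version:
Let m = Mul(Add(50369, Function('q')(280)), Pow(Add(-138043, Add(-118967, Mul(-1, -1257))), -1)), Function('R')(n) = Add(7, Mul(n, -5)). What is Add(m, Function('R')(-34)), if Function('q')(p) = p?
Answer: Rational(15072544, 85251) ≈ 176.80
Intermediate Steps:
Function('R')(n) = Add(7, Mul(-5, n))
m = Rational(-16883, 85251) (m = Mul(Add(50369, 280), Pow(Add(-138043, Add(-118967, Mul(-1, -1257))), -1)) = Mul(50649, Pow(Add(-138043, Add(-118967, 1257)), -1)) = Mul(50649, Pow(Add(-138043, -117710), -1)) = Mul(50649, Pow(-255753, -1)) = Mul(50649, Rational(-1, 255753)) = Rational(-16883, 85251) ≈ -0.19804)
Add(m, Function('R')(-34)) = Add(Rational(-16883, 85251), Add(7, Mul(-5, -34))) = Add(Rational(-16883, 85251), Add(7, 170)) = Add(Rational(-16883, 85251), 177) = Rational(15072544, 85251)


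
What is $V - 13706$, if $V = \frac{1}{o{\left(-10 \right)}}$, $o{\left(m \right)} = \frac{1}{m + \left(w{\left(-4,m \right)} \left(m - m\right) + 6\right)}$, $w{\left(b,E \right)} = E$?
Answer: $-13710$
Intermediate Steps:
$o{\left(m \right)} = \frac{1}{6 + m}$ ($o{\left(m \right)} = \frac{1}{m + \left(m \left(m - m\right) + 6\right)} = \frac{1}{m + \left(m 0 + 6\right)} = \frac{1}{m + \left(0 + 6\right)} = \frac{1}{m + 6} = \frac{1}{6 + m}$)
$V = -4$ ($V = \frac{1}{\frac{1}{6 - 10}} = \frac{1}{\frac{1}{-4}} = \frac{1}{- \frac{1}{4}} = -4$)
$V - 13706 = -4 - 13706 = -13710$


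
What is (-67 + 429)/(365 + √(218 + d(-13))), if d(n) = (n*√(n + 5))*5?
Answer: 362/(365 + √2*√(109 - 65*I*√2)) ≈ 0.95026 + 0.01446*I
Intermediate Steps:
d(n) = 5*n*√(5 + n) (d(n) = (n*√(5 + n))*5 = 5*n*√(5 + n))
(-67 + 429)/(365 + √(218 + d(-13))) = (-67 + 429)/(365 + √(218 + 5*(-13)*√(5 - 13))) = 362/(365 + √(218 + 5*(-13)*√(-8))) = 362/(365 + √(218 + 5*(-13)*(2*I*√2))) = 362/(365 + √(218 - 130*I*√2))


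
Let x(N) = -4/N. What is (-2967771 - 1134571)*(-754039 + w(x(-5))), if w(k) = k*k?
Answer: 77333080845978/25 ≈ 3.0933e+12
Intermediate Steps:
w(k) = k**2
(-2967771 - 1134571)*(-754039 + w(x(-5))) = (-2967771 - 1134571)*(-754039 + (-4/(-5))**2) = -4102342*(-754039 + (-4*(-1/5))**2) = -4102342*(-754039 + (4/5)**2) = -4102342*(-754039 + 16/25) = -4102342*(-18850959/25) = 77333080845978/25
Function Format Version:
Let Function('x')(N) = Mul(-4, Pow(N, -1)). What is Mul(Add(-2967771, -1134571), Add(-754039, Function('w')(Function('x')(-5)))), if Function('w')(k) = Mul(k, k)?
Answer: Rational(77333080845978, 25) ≈ 3.0933e+12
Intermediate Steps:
Function('w')(k) = Pow(k, 2)
Mul(Add(-2967771, -1134571), Add(-754039, Function('w')(Function('x')(-5)))) = Mul(Add(-2967771, -1134571), Add(-754039, Pow(Mul(-4, Pow(-5, -1)), 2))) = Mul(-4102342, Add(-754039, Pow(Mul(-4, Rational(-1, 5)), 2))) = Mul(-4102342, Add(-754039, Pow(Rational(4, 5), 2))) = Mul(-4102342, Add(-754039, Rational(16, 25))) = Mul(-4102342, Rational(-18850959, 25)) = Rational(77333080845978, 25)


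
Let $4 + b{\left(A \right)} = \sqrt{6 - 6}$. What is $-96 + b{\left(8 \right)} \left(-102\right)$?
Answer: $312$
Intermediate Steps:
$b{\left(A \right)} = -4$ ($b{\left(A \right)} = -4 + \sqrt{6 - 6} = -4 + \sqrt{0} = -4 + 0 = -4$)
$-96 + b{\left(8 \right)} \left(-102\right) = -96 - -408 = -96 + 408 = 312$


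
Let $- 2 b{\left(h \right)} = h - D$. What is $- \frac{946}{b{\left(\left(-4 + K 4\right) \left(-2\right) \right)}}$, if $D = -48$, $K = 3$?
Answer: $\frac{473}{8} \approx 59.125$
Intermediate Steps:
$b{\left(h \right)} = -24 - \frac{h}{2}$ ($b{\left(h \right)} = - \frac{h - -48}{2} = - \frac{h + 48}{2} = - \frac{48 + h}{2} = -24 - \frac{h}{2}$)
$- \frac{946}{b{\left(\left(-4 + K 4\right) \left(-2\right) \right)}} = - \frac{946}{-24 - \frac{\left(-4 + 3 \cdot 4\right) \left(-2\right)}{2}} = - \frac{946}{-24 - \frac{\left(-4 + 12\right) \left(-2\right)}{2}} = - \frac{946}{-24 - \frac{8 \left(-2\right)}{2}} = - \frac{946}{-24 - -8} = - \frac{946}{-24 + 8} = - \frac{946}{-16} = \left(-946\right) \left(- \frac{1}{16}\right) = \frac{473}{8}$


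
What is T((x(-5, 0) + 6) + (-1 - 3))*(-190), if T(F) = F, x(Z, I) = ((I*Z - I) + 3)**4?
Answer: -15770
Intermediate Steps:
x(Z, I) = (3 - I + I*Z)**4 (x(Z, I) = ((-I + I*Z) + 3)**4 = (3 - I + I*Z)**4)
T((x(-5, 0) + 6) + (-1 - 3))*(-190) = (((3 - 1*0 + 0*(-5))**4 + 6) + (-1 - 3))*(-190) = (((3 + 0 + 0)**4 + 6) - 4)*(-190) = ((3**4 + 6) - 4)*(-190) = ((81 + 6) - 4)*(-190) = (87 - 4)*(-190) = 83*(-190) = -15770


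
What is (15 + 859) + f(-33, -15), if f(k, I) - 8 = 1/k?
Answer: 29105/33 ≈ 881.97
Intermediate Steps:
f(k, I) = 8 + 1/k
(15 + 859) + f(-33, -15) = (15 + 859) + (8 + 1/(-33)) = 874 + (8 - 1/33) = 874 + 263/33 = 29105/33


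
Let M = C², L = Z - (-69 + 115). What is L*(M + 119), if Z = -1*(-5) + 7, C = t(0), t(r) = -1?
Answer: -4080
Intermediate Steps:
C = -1
Z = 12 (Z = 5 + 7 = 12)
L = -34 (L = 12 - (-69 + 115) = 12 - 1*46 = 12 - 46 = -34)
M = 1 (M = (-1)² = 1)
L*(M + 119) = -34*(1 + 119) = -34*120 = -4080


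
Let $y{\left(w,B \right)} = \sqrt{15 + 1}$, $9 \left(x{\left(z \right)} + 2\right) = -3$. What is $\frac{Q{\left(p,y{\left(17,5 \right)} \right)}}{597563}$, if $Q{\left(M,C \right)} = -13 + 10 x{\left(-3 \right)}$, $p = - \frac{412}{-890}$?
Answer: $- \frac{109}{1792689} \approx -6.0803 \cdot 10^{-5}$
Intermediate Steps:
$x{\left(z \right)} = - \frac{7}{3}$ ($x{\left(z \right)} = -2 + \frac{1}{9} \left(-3\right) = -2 - \frac{1}{3} = - \frac{7}{3}$)
$y{\left(w,B \right)} = 4$ ($y{\left(w,B \right)} = \sqrt{16} = 4$)
$p = \frac{206}{445}$ ($p = \left(-412\right) \left(- \frac{1}{890}\right) = \frac{206}{445} \approx 0.46292$)
$Q{\left(M,C \right)} = - \frac{109}{3}$ ($Q{\left(M,C \right)} = -13 + 10 \left(- \frac{7}{3}\right) = -13 - \frac{70}{3} = - \frac{109}{3}$)
$\frac{Q{\left(p,y{\left(17,5 \right)} \right)}}{597563} = - \frac{109}{3 \cdot 597563} = \left(- \frac{109}{3}\right) \frac{1}{597563} = - \frac{109}{1792689}$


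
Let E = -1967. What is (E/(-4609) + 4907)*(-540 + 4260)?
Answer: 84140187600/4609 ≈ 1.8256e+7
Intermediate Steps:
(E/(-4609) + 4907)*(-540 + 4260) = (-1967/(-4609) + 4907)*(-540 + 4260) = (-1967*(-1/4609) + 4907)*3720 = (1967/4609 + 4907)*3720 = (22618330/4609)*3720 = 84140187600/4609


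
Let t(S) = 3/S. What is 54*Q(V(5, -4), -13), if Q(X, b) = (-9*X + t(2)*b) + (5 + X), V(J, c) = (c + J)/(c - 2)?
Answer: -711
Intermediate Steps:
V(J, c) = (J + c)/(-2 + c)
Q(X, b) = 5 - 8*X + 3*b/2 (Q(X, b) = (-9*X + (3/2)*b) + (5 + X) = (-9*X + (3*(½))*b) + (5 + X) = (-9*X + 3*b/2) + (5 + X) = 5 - 8*X + 3*b/2)
54*Q(V(5, -4), -13) = 54*(5 - 8*(5 - 4)/(-2 - 4) + (3/2)*(-13)) = 54*(5 - 8/(-6) - 39/2) = 54*(5 - (-4)/3 - 39/2) = 54*(5 - 8*(-⅙) - 39/2) = 54*(5 + 4/3 - 39/2) = 54*(-79/6) = -711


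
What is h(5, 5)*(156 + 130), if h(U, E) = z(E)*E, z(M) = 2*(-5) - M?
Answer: -21450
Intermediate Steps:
z(M) = -10 - M
h(U, E) = E*(-10 - E) (h(U, E) = (-10 - E)*E = E*(-10 - E))
h(5, 5)*(156 + 130) = (-1*5*(10 + 5))*(156 + 130) = -1*5*15*286 = -75*286 = -21450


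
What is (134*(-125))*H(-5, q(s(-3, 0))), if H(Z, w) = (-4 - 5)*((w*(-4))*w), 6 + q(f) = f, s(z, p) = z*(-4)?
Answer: -21708000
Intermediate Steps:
s(z, p) = -4*z
q(f) = -6 + f
H(Z, w) = 36*w² (H(Z, w) = -9*(-4*w)*w = -(-36)*w² = 36*w²)
(134*(-125))*H(-5, q(s(-3, 0))) = (134*(-125))*(36*(-6 - 4*(-3))²) = -603000*(-6 + 12)² = -603000*6² = -603000*36 = -16750*1296 = -21708000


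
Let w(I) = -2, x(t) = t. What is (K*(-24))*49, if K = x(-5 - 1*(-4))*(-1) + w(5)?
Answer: 1176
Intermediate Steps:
K = -1 (K = (-5 - 1*(-4))*(-1) - 2 = (-5 + 4)*(-1) - 2 = -1*(-1) - 2 = 1 - 2 = -1)
(K*(-24))*49 = -1*(-24)*49 = 24*49 = 1176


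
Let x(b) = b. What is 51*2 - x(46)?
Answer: 56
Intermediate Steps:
51*2 - x(46) = 51*2 - 1*46 = 102 - 46 = 56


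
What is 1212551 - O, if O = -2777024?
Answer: 3989575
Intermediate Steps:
1212551 - O = 1212551 - 1*(-2777024) = 1212551 + 2777024 = 3989575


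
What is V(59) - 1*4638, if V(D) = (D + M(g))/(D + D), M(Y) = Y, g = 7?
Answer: -273609/59 ≈ -4637.4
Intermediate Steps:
V(D) = (7 + D)/(2*D) (V(D) = (D + 7)/(D + D) = (7 + D)/((2*D)) = (7 + D)*(1/(2*D)) = (7 + D)/(2*D))
V(59) - 1*4638 = (1/2)*(7 + 59)/59 - 1*4638 = (1/2)*(1/59)*66 - 4638 = 33/59 - 4638 = -273609/59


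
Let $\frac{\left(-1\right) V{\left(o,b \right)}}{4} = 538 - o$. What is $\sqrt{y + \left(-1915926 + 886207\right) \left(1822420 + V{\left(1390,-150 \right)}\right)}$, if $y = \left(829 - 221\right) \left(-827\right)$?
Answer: $6 i \sqrt{52224730143} \approx 1.3712 \cdot 10^{6} i$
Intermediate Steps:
$V{\left(o,b \right)} = -2152 + 4 o$ ($V{\left(o,b \right)} = - 4 \left(538 - o\right) = -2152 + 4 o$)
$y = -502816$ ($y = 608 \left(-827\right) = -502816$)
$\sqrt{y + \left(-1915926 + 886207\right) \left(1822420 + V{\left(1390,-150 \right)}\right)} = \sqrt{-502816 + \left(-1915926 + 886207\right) \left(1822420 + \left(-2152 + 4 \cdot 1390\right)\right)} = \sqrt{-502816 - 1029719 \left(1822420 + \left(-2152 + 5560\right)\right)} = \sqrt{-502816 - 1029719 \left(1822420 + 3408\right)} = \sqrt{-502816 - 1880089782332} = \sqrt{-1880090285148} = 6 i \sqrt{52224730143}$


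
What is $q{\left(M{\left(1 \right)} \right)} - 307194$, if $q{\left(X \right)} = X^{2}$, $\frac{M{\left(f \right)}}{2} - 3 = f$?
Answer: $-307130$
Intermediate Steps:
$M{\left(f \right)} = 6 + 2 f$
$q{\left(M{\left(1 \right)} \right)} - 307194 = \left(6 + 2 \cdot 1\right)^{2} - 307194 = \left(6 + 2\right)^{2} - 307194 = 8^{2} - 307194 = 64 - 307194 = -307130$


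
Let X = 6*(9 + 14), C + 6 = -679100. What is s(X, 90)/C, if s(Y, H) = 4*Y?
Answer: -276/339553 ≈ -0.00081283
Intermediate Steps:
C = -679106 (C = -6 - 679100 = -679106)
X = 138 (X = 6*23 = 138)
s(X, 90)/C = (4*138)/(-679106) = 552*(-1/679106) = -276/339553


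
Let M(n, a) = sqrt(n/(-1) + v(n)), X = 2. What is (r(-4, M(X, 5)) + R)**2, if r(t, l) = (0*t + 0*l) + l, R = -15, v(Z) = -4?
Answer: (15 - I*sqrt(6))**2 ≈ 219.0 - 73.485*I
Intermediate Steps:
M(n, a) = sqrt(-4 - n) (M(n, a) = sqrt(n/(-1) - 4) = sqrt(n*(-1) - 4) = sqrt(-n - 4) = sqrt(-4 - n))
r(t, l) = l (r(t, l) = (0 + 0) + l = 0 + l = l)
(r(-4, M(X, 5)) + R)**2 = (sqrt(-4 - 1*2) - 15)**2 = (sqrt(-4 - 2) - 15)**2 = (sqrt(-6) - 15)**2 = (I*sqrt(6) - 15)**2 = (-15 + I*sqrt(6))**2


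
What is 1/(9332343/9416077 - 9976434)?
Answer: -9416077/93938861397075 ≈ -1.0024e-7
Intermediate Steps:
1/(9332343/9416077 - 9976434) = 1/(-93938861397075/9416077) = -9416077/93938861397075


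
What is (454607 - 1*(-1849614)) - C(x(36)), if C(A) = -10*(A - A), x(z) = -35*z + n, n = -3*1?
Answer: 2304221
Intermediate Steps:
n = -3
x(z) = -3 - 35*z (x(z) = -35*z - 3 = -3 - 35*z)
C(A) = 0 (C(A) = -10*0 = 0)
(454607 - 1*(-1849614)) - C(x(36)) = (454607 - 1*(-1849614)) - 1*0 = (454607 + 1849614) + 0 = 2304221 + 0 = 2304221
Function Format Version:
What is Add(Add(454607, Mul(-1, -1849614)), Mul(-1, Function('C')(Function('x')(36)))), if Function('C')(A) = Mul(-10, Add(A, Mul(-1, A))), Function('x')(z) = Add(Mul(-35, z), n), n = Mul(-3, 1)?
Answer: 2304221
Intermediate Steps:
n = -3
Function('x')(z) = Add(-3, Mul(-35, z)) (Function('x')(z) = Add(Mul(-35, z), -3) = Add(-3, Mul(-35, z)))
Function('C')(A) = 0 (Function('C')(A) = Mul(-10, 0) = 0)
Add(Add(454607, Mul(-1, -1849614)), Mul(-1, Function('C')(Function('x')(36)))) = Add(Add(454607, Mul(-1, -1849614)), Mul(-1, 0)) = Add(Add(454607, 1849614), 0) = Add(2304221, 0) = 2304221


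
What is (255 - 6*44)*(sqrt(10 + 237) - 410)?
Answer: 3690 - 9*sqrt(247) ≈ 3548.6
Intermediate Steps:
(255 - 6*44)*(sqrt(10 + 237) - 410) = (255 - 264)*(sqrt(247) - 410) = -9*(-410 + sqrt(247)) = 3690 - 9*sqrt(247)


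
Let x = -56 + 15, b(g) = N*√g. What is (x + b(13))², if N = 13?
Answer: 3878 - 1066*√13 ≈ 34.482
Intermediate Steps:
b(g) = 13*√g
x = -41
(x + b(13))² = (-41 + 13*√13)²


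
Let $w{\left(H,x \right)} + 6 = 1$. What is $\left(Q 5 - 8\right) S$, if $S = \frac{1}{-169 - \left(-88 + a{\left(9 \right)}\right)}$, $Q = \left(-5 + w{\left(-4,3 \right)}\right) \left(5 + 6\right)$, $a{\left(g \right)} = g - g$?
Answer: $\frac{62}{9} \approx 6.8889$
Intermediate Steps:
$a{\left(g \right)} = 0$
$w{\left(H,x \right)} = -5$ ($w{\left(H,x \right)} = -6 + 1 = -5$)
$Q = -110$ ($Q = \left(-5 - 5\right) \left(5 + 6\right) = \left(-10\right) 11 = -110$)
$S = - \frac{1}{81}$ ($S = \frac{1}{-169 + \left(88 - 0\right)} = \frac{1}{-169 + \left(88 + 0\right)} = \frac{1}{-169 + 88} = \frac{1}{-81} = - \frac{1}{81} \approx -0.012346$)
$\left(Q 5 - 8\right) S = \left(\left(-110\right) 5 - 8\right) \left(- \frac{1}{81}\right) = \left(-550 - 8\right) \left(- \frac{1}{81}\right) = \left(-558\right) \left(- \frac{1}{81}\right) = \frac{62}{9}$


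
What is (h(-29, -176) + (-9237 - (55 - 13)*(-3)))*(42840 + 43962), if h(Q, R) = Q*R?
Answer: -347815614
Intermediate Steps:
(h(-29, -176) + (-9237 - (55 - 13)*(-3)))*(42840 + 43962) = (-29*(-176) + (-9237 - (55 - 13)*(-3)))*(42840 + 43962) = (5104 + (-9237 - 42*(-3)))*86802 = (5104 + (-9237 - 1*(-126)))*86802 = (5104 + (-9237 + 126))*86802 = (5104 - 9111)*86802 = -4007*86802 = -347815614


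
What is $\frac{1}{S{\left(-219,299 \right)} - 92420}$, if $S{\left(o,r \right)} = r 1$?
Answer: $- \frac{1}{92121} \approx -1.0855 \cdot 10^{-5}$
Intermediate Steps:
$S{\left(o,r \right)} = r$
$\frac{1}{S{\left(-219,299 \right)} - 92420} = \frac{1}{299 - 92420} = \frac{1}{-92121} = - \frac{1}{92121}$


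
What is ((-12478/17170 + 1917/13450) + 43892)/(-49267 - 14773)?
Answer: -59624293787/86995138000 ≈ -0.68538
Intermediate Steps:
((-12478/17170 + 1917/13450) + 43892)/(-49267 - 14773) = ((-12478*1/17170 + 1917*(1/13450)) + 43892)/(-64040) = ((-367/505 + 1917/13450) + 43892)*(-1/64040) = (-793613/1358450 + 43892)*(-1/64040) = (59624293787/1358450)*(-1/64040) = -59624293787/86995138000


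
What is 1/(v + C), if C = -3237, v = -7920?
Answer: -1/11157 ≈ -8.9630e-5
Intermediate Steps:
1/(v + C) = 1/(-7920 - 3237) = 1/(-11157) = -1/11157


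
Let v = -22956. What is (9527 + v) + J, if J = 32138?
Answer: 18709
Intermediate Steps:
(9527 + v) + J = (9527 - 22956) + 32138 = -13429 + 32138 = 18709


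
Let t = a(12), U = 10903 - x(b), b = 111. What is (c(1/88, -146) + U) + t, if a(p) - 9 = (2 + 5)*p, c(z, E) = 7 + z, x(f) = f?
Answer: 958497/88 ≈ 10892.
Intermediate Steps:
a(p) = 9 + 7*p (a(p) = 9 + (2 + 5)*p = 9 + 7*p)
U = 10792 (U = 10903 - 1*111 = 10903 - 111 = 10792)
t = 93 (t = 9 + 7*12 = 9 + 84 = 93)
(c(1/88, -146) + U) + t = ((7 + 1/88) + 10792) + 93 = (617/88 + 10792) + 93 = 950313/88 + 93 = 958497/88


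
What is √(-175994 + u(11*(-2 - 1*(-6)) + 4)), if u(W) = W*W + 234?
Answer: 4*I*√10841 ≈ 416.48*I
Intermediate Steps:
u(W) = 234 + W² (u(W) = W² + 234 = 234 + W²)
√(-175994 + u(11*(-2 - 1*(-6)) + 4)) = √(-175994 + (234 + (11*(-2 - 1*(-6)) + 4)²)) = √(-175994 + (234 + (11*(-2 + 6) + 4)²)) = √(-175994 + (234 + (11*4 + 4)²)) = √(-175994 + (234 + (44 + 4)²)) = √(-175994 + (234 + 48²)) = √(-175994 + (234 + 2304)) = √(-175994 + 2538) = √(-173456) = 4*I*√10841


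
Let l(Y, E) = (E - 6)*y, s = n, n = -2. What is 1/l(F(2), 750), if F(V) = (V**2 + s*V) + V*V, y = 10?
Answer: 1/7440 ≈ 0.00013441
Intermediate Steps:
s = -2
F(V) = -2*V + 2*V**2 (F(V) = (V**2 - 2*V) + V*V = (V**2 - 2*V) + V**2 = -2*V + 2*V**2)
l(Y, E) = -60 + 10*E (l(Y, E) = (E - 6)*10 = (-6 + E)*10 = -60 + 10*E)
1/l(F(2), 750) = 1/(-60 + 10*750) = 1/(-60 + 7500) = 1/7440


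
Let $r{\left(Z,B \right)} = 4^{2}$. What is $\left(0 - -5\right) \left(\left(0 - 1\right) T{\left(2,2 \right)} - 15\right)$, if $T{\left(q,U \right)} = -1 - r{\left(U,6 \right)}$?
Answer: $10$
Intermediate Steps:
$r{\left(Z,B \right)} = 16$
$T{\left(q,U \right)} = -17$ ($T{\left(q,U \right)} = -1 - 16 = -17$)
$\left(0 - -5\right) \left(\left(0 - 1\right) T{\left(2,2 \right)} - 15\right) = \left(0 - -5\right) \left(\left(0 - 1\right) \left(-17\right) - 15\right) = \left(0 + 5\right) \left(\left(-1\right) \left(-17\right) - 15\right) = 5 \left(17 - 15\right) = 5 \cdot 2 = 10$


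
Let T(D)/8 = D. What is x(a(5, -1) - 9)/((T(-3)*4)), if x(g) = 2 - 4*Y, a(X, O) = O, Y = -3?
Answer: -7/48 ≈ -0.14583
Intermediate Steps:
T(D) = 8*D
x(g) = 14 (x(g) = 2 - 4*(-3) = 2 + 12 = 14)
x(a(5, -1) - 9)/((T(-3)*4)) = 14/(((8*(-3))*4)) = 14/((-24*4)) = 14/(-96) = 14*(-1/96) = -7/48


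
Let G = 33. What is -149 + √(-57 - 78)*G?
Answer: -149 + 99*I*√15 ≈ -149.0 + 383.43*I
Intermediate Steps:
-149 + √(-57 - 78)*G = -149 + √(-57 - 78)*33 = -149 + √(-135)*33 = -149 + (3*I*√15)*33 = -149 + 99*I*√15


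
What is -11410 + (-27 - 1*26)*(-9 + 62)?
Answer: -14219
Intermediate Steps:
-11410 + (-27 - 1*26)*(-9 + 62) = -11410 + (-27 - 26)*53 = -11410 - 53*53 = -11410 - 2809 = -14219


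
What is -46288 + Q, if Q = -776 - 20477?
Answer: -67541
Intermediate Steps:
Q = -21253
-46288 + Q = -46288 - 21253 = -67541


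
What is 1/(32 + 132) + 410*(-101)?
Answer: -6791239/164 ≈ -41410.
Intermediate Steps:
1/(32 + 132) + 410*(-101) = 1/164 - 41410 = -6791239/164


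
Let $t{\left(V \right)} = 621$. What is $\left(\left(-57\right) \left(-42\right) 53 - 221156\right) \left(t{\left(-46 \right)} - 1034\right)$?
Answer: $38935162$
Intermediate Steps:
$\left(\left(-57\right) \left(-42\right) 53 - 221156\right) \left(t{\left(-46 \right)} - 1034\right) = \left(\left(-57\right) \left(-42\right) 53 - 221156\right) \left(621 - 1034\right) = \left(2394 \cdot 53 - 221156\right) \left(-413\right) = \left(126882 - 221156\right) \left(-413\right) = \left(-94274\right) \left(-413\right) = 38935162$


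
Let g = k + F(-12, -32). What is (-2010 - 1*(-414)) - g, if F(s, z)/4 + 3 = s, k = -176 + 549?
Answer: -1909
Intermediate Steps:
k = 373
F(s, z) = -12 + 4*s
g = 313 (g = 373 + (-12 + 4*(-12)) = 373 + (-12 - 48) = 373 - 60 = 313)
(-2010 - 1*(-414)) - g = (-2010 - 1*(-414)) - 1*313 = (-2010 + 414) - 313 = -1596 - 313 = -1909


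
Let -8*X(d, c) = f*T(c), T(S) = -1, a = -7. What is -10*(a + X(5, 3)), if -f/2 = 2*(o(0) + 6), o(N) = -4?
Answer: 80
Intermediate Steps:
f = -8 (f = -4*(-4 + 6) = -4*2 = -2*4 = -8)
X(d, c) = -1 (X(d, c) = -(-1)*(-1) = -1/8*8 = -1)
-10*(a + X(5, 3)) = -10*(-7 - 1) = -10*(-8) = 80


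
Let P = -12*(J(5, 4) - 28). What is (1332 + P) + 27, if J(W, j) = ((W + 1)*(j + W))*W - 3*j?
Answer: -1401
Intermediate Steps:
J(W, j) = -3*j + W*(1 + W)*(W + j) (J(W, j) = ((1 + W)*(W + j))*W - 3*j = W*(1 + W)*(W + j) - 3*j = -3*j + W*(1 + W)*(W + j))
P = -2760 (P = -12*((5**2 + 5**3 - 3*4 + 5*4 + 4*5**2) - 28) = -12*((25 + 125 - 12 + 20 + 4*25) - 28) = -12*((25 + 125 - 12 + 20 + 100) - 28) = -12*(258 - 28) = -12*230 = -2760)
(1332 + P) + 27 = (1332 - 2760) + 27 = -1428 + 27 = -1401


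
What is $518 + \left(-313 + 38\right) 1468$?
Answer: $-403182$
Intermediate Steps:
$518 + \left(-313 + 38\right) 1468 = 518 - 403700 = -403182$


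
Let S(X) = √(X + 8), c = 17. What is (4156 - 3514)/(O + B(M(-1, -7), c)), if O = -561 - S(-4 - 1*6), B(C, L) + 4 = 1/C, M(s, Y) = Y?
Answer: -27692/24377 + 49*I*√2/24377 ≈ -1.136 + 0.0028427*I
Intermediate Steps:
B(C, L) = -4 + 1/C
S(X) = √(8 + X)
O = -561 - I*√2 (O = -561 - √(8 + (-4 - 1*6)) = -561 - √(8 + (-4 - 6)) = -561 - √(8 - 10) = -561 - √(-2) = -561 - I*√2 ≈ -561.0 - 1.4142*I)
(4156 - 3514)/(O + B(M(-1, -7), c)) = (4156 - 3514)/((-561 - I*√2) + (-4 + 1/(-7))) = 642/((-561 - I*√2) + (-4 - ⅐)) = 642/((-561 - I*√2) - 29/7) = 642/(-3956/7 - I*√2)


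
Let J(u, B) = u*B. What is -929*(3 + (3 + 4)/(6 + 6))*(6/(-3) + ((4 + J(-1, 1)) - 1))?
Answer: 0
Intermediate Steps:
J(u, B) = B*u
-929*(3 + (3 + 4)/(6 + 6))*(6/(-3) + ((4 + J(-1, 1)) - 1)) = -929*(3 + (3 + 4)/(6 + 6))*(6/(-3) + ((4 + 1*(-1)) - 1)) = -929*(3 + 7/12)*(6*(-⅓) + ((4 - 1) - 1)) = -929*(3 + 7*(1/12))*(-2 + (3 - 1)) = -929*(3 + 7/12)*(-2 + 2) = -39947*0/12 = -929*0 = 0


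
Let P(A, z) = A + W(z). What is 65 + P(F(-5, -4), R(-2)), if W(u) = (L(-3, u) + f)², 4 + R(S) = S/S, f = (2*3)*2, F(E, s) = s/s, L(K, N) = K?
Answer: 147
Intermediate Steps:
F(E, s) = 1
f = 12 (f = 6*2 = 12)
R(S) = -3 (R(S) = -4 + S/S = -4 + 1 = -3)
W(u) = 81 (W(u) = (-3 + 12)² = 9² = 81)
P(A, z) = 81 + A (P(A, z) = A + 81 = 81 + A)
65 + P(F(-5, -4), R(-2)) = 65 + (81 + 1) = 65 + 82 = 147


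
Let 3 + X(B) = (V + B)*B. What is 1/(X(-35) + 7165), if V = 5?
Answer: 1/8212 ≈ 0.00012177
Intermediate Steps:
X(B) = -3 + B*(5 + B) (X(B) = -3 + (5 + B)*B = -3 + B*(5 + B))
1/(X(-35) + 7165) = 1/((-3 + (-35)² + 5*(-35)) + 7165) = 1/((-3 + 1225 - 175) + 7165) = 1/(1047 + 7165) = 1/8212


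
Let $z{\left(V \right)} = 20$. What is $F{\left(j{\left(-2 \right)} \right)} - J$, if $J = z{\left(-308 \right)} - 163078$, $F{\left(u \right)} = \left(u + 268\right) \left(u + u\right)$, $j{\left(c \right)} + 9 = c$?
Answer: $157404$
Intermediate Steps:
$j{\left(c \right)} = -9 + c$
$F{\left(u \right)} = 2 u \left(268 + u\right)$ ($F{\left(u \right)} = \left(268 + u\right) 2 u = 2 u \left(268 + u\right)$)
$J = -163058$ ($J = 20 - 163078 = -163058$)
$F{\left(j{\left(-2 \right)} \right)} - J = 2 \left(-9 - 2\right) \left(268 - 11\right) - -163058 = 2 \left(-11\right) \left(268 - 11\right) + 163058 = 2 \left(-11\right) 257 + 163058 = -5654 + 163058 = 157404$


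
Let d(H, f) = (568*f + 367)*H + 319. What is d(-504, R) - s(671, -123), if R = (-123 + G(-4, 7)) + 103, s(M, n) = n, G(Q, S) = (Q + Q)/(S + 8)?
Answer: 28467962/5 ≈ 5.6936e+6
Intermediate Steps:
G(Q, S) = 2*Q/(8 + S) (G(Q, S) = (2*Q)/(8 + S) = 2*Q/(8 + S))
R = -308/15 (R = (-123 + 2*(-4)/(8 + 7)) + 103 = (-123 + 2*(-4)/15) + 103 = (-123 + 2*(-4)*(1/15)) + 103 = (-123 - 8/15) + 103 = -1853/15 + 103 = -308/15 ≈ -20.533)
d(H, f) = 319 + H*(367 + 568*f) (d(H, f) = (367 + 568*f)*H + 319 = H*(367 + 568*f) + 319 = 319 + H*(367 + 568*f))
d(-504, R) - s(671, -123) = (319 + 367*(-504) + 568*(-504)*(-308/15)) - 1*(-123) = (319 - 184968 + 29390592/5) + 123 = 28467347/5 + 123 = 28467962/5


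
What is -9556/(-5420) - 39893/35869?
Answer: 31636026/48602495 ≈ 0.65091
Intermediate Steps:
-9556/(-5420) - 39893/35869 = -9556*(-1/5420) - 39893*1/35869 = 2389/1355 - 39893/35869 = 31636026/48602495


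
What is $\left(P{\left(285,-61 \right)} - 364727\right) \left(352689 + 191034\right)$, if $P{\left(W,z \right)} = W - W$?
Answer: $-198310458621$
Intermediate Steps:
$P{\left(W,z \right)} = 0$
$\left(P{\left(285,-61 \right)} - 364727\right) \left(352689 + 191034\right) = \left(0 - 364727\right) \left(352689 + 191034\right) = \left(-364727\right) 543723 = -198310458621$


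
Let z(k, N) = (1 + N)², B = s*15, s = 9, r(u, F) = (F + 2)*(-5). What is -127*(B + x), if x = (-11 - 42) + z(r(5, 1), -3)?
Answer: -10922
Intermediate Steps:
r(u, F) = -10 - 5*F (r(u, F) = (2 + F)*(-5) = -10 - 5*F)
B = 135 (B = 9*15 = 135)
x = -49 (x = (-11 - 42) + (1 - 3)² = -53 + (-2)² = -53 + 4 = -49)
-127*(B + x) = -127*(135 - 49) = -127*86 = -10922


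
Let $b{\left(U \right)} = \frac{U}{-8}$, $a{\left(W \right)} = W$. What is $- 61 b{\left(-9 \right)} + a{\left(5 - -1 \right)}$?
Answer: $- \frac{501}{8} \approx -62.625$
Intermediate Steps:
$b{\left(U \right)} = - \frac{U}{8}$ ($b{\left(U \right)} = U \left(- \frac{1}{8}\right) = - \frac{U}{8}$)
$- 61 b{\left(-9 \right)} + a{\left(5 - -1 \right)} = - 61 \left(\left(- \frac{1}{8}\right) \left(-9\right)\right) + \left(5 - -1\right) = \left(-61\right) \frac{9}{8} + \left(5 + 1\right) = - \frac{549}{8} + 6 = - \frac{501}{8}$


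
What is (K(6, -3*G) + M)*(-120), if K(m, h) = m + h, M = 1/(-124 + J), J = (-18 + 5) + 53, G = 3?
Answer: 2530/7 ≈ 361.43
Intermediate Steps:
J = 40 (J = -13 + 53 = 40)
M = -1/84 (M = 1/(-124 + 40) = 1/(-84) = -1/84 ≈ -0.011905)
K(m, h) = h + m
(K(6, -3*G) + M)*(-120) = ((-3*3 + 6) - 1/84)*(-120) = ((-9 + 6) - 1/84)*(-120) = (-3 - 1/84)*(-120) = -253/84*(-120) = 2530/7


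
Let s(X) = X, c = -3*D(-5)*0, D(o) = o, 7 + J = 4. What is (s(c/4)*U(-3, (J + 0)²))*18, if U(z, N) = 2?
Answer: 0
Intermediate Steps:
J = -3 (J = -7 + 4 = -3)
c = 0 (c = -3*(-5)*0 = 15*0 = 0)
(s(c/4)*U(-3, (J + 0)²))*18 = ((0/4)*2)*18 = ((0*(¼))*2)*18 = (0*2)*18 = 0*18 = 0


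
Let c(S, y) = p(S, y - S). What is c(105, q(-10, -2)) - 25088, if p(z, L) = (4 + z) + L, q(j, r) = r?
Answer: -25086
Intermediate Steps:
p(z, L) = 4 + L + z
c(S, y) = 4 + y (c(S, y) = 4 + (y - S) + S = 4 + y)
c(105, q(-10, -2)) - 25088 = (4 - 2) - 25088 = 2 - 25088 = -25086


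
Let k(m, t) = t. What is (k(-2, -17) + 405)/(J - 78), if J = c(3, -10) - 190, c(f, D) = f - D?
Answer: -388/255 ≈ -1.5216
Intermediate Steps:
J = -177 (J = (3 - 1*(-10)) - 190 = (3 + 10) - 190 = 13 - 190 = -177)
(k(-2, -17) + 405)/(J - 78) = (-17 + 405)/(-177 - 78) = 388/(-255) = 388*(-1/255) = -388/255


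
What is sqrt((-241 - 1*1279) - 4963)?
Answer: I*sqrt(6483) ≈ 80.517*I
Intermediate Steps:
sqrt((-241 - 1*1279) - 4963) = sqrt((-241 - 1279) - 4963) = sqrt(-1520 - 4963) = sqrt(-6483) = I*sqrt(6483)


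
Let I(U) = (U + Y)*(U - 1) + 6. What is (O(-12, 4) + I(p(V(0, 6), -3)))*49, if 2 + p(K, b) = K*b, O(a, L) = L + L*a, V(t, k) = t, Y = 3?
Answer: -2009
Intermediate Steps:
p(K, b) = -2 + K*b
I(U) = 6 + (-1 + U)*(3 + U) (I(U) = (U + 3)*(U - 1) + 6 = (3 + U)*(-1 + U) + 6 = (-1 + U)*(3 + U) + 6 = 6 + (-1 + U)*(3 + U))
(O(-12, 4) + I(p(V(0, 6), -3)))*49 = (4*(1 - 12) + (3 + (-2 + 0*(-3))² + 2*(-2 + 0*(-3))))*49 = (4*(-11) + (3 + (-2 + 0)² + 2*(-2 + 0)))*49 = (-44 + (3 + (-2)² + 2*(-2)))*49 = (-44 + (3 + 4 - 4))*49 = (-44 + 3)*49 = -41*49 = -2009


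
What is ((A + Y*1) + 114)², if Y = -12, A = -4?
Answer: 9604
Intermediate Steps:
((A + Y*1) + 114)² = ((-4 - 12*1) + 114)² = ((-4 - 12) + 114)² = (-16 + 114)² = 98² = 9604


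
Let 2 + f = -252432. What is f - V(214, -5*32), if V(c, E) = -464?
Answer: -251970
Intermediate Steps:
f = -252434 (f = -2 - 252432 = -252434)
f - V(214, -5*32) = -252434 - 1*(-464) = -252434 + 464 = -251970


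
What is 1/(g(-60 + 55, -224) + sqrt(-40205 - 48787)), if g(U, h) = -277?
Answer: -277/165721 - 12*I*sqrt(618)/165721 ≈ -0.0016715 - 0.0018001*I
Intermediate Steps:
1/(g(-60 + 55, -224) + sqrt(-40205 - 48787)) = 1/(-277 + sqrt(-40205 - 48787)) = 1/(-277 + sqrt(-88992)) = 1/(-277 + 12*I*sqrt(618))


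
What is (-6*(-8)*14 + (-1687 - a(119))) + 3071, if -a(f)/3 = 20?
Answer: 2116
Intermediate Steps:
a(f) = -60 (a(f) = -3*20 = -60)
(-6*(-8)*14 + (-1687 - a(119))) + 3071 = (-6*(-8)*14 + (-1687 - 1*(-60))) + 3071 = (48*14 + (-1687 + 60)) + 3071 = (672 - 1627) + 3071 = -955 + 3071 = 2116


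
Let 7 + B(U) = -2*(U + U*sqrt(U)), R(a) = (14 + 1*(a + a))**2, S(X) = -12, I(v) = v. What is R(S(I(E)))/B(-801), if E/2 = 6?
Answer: 159500/2058233629 - 480600*I*sqrt(89)/2058233629 ≈ 7.7494e-5 - 0.0022028*I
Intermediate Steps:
E = 12 (E = 2*6 = 12)
R(a) = (14 + 2*a)**2 (R(a) = (14 + 1*(2*a))**2 = (14 + 2*a)**2)
B(U) = -7 - 2*U - 2*U**(3/2) (B(U) = -7 - 2*(U + U*sqrt(U)) = -7 - 2*(U + U**(3/2)) = -7 + (-2*U - 2*U**(3/2)) = -7 - 2*U - 2*U**(3/2))
R(S(I(E)))/B(-801) = (4*(7 - 12)**2)/(-7 - 2*(-801) - (-4806)*I*sqrt(89)) = (4*(-5)**2)/(-7 + 1602 - (-4806)*I*sqrt(89)) = (4*25)/(-7 + 1602 + 4806*I*sqrt(89)) = 100/(1595 + 4806*I*sqrt(89))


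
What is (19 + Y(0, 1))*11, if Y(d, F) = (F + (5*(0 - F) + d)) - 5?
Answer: 110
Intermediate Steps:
Y(d, F) = -5 + d - 4*F (Y(d, F) = (F + (5*(-F) + d)) - 5 = (F + (-5*F + d)) - 5 = (F + (d - 5*F)) - 5 = (d - 4*F) - 5 = -5 + d - 4*F)
(19 + Y(0, 1))*11 = (19 + (-5 + 0 - 4*1))*11 = (19 + (-5 + 0 - 4))*11 = (19 - 9)*11 = 10*11 = 110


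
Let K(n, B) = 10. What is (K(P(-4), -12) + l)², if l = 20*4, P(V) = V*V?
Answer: 8100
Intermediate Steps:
P(V) = V²
l = 80
(K(P(-4), -12) + l)² = (10 + 80)² = 90² = 8100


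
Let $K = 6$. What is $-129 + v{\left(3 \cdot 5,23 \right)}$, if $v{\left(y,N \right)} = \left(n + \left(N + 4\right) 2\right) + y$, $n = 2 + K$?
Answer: $-52$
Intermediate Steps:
$n = 8$ ($n = 2 + 6 = 8$)
$v{\left(y,N \right)} = 16 + y + 2 N$ ($v{\left(y,N \right)} = \left(8 + \left(N + 4\right) 2\right) + y = \left(8 + \left(4 + N\right) 2\right) + y = \left(8 + \left(8 + 2 N\right)\right) + y = \left(16 + 2 N\right) + y = 16 + y + 2 N$)
$-129 + v{\left(3 \cdot 5,23 \right)} = -129 + \left(16 + 3 \cdot 5 + 2 \cdot 23\right) = -129 + \left(16 + 15 + 46\right) = -129 + 77 = -52$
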